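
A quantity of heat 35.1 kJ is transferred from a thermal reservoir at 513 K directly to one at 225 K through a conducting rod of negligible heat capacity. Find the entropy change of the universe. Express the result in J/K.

ΔS_total = 87.6 J/K

ΔS_hot = −Q/T_H = −35100/513 = -68.42 J/K and ΔS_cold = +Q/T_C = 35100/225 = 156 J/K.
ΔS_total = -68.42 + 156 = 87.6 J/K, positive as the second law requires.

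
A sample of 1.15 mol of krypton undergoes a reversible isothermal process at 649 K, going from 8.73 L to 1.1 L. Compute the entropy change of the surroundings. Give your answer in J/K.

ΔS_surr = 19.8 J/K

For an isothermal ideal gas ΔS_gas = nR ln(V₂/V₁) = 1.15 × 8.314 × ln(1.1/8.73) = -19.8 J/K.
The process is reversible, so ΔS_surr = −ΔS_gas = 19.8 J/K and ΔS_universe = 0.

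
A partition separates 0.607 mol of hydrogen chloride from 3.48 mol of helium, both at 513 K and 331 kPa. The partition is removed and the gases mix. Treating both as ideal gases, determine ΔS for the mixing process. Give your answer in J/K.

ΔS_mix = 14.3 J/K

Mole fractions: x_A = 0.607/4.09 = 0.149, x_B = 0.851.
ΔS_mix = −R(n_A ln x_A + n_B ln x_B) = −8.314 × (0.607 ln 0.149 + 3.48 ln 0.851) = 14.3 J/K.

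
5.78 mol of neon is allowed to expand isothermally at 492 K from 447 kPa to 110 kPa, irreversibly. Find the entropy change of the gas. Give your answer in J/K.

ΔS_gas = 67.4 J/K

Entropy is a state function, so ΔS_gas depends only on the end states.
For an isothermal ideal gas ΔS_gas = nR ln(P₁/P₂) = 5.78 × 8.314 × ln(447/110) = 67.4 J/K.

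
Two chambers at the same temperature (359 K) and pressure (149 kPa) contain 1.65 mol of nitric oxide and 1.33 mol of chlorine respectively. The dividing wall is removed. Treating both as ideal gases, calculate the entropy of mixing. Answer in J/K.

Mole fractions: x_A = 1.65/2.98 = 0.554, x_B = 0.446.
ΔS_mix = −R(n_A ln x_A + n_B ln x_B) = −8.314 × (1.65 ln 0.554 + 1.33 ln 0.446) = 17 J/K.

ΔS_mix = 17 J/K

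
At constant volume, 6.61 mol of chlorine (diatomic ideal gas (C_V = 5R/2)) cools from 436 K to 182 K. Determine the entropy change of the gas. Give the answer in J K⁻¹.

At constant volume, ΔS = nC_V ln(T₂/T₁) with C_V = 5R/2 = 20.79 J mol⁻¹ K⁻¹.
ΔS = 6.61 × 20.79 × ln(182/436) = -120 J/K.

ΔS = -120 J/K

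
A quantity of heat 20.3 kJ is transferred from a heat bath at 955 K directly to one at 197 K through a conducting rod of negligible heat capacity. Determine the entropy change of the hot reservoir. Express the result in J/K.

The hot reservoir loses heat Q, so ΔS_hot = −Q/T_H = −20300/955 = -21.3 J/K.

ΔS_hot = -21.3 J/K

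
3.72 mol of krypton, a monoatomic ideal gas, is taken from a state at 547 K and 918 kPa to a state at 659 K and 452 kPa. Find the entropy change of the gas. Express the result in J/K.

ΔS = 36.3 J/K

ΔS = nC_p ln(T₂/T₁) − nR ln(P₂/P₁), with C_p = 5R/2 = 20.79 J mol⁻¹ K⁻¹ for a monoatomic ideal gas.
ΔS = 3.72 × [20.79 × ln(659/547) − 8.314 × ln(452/918)] = 36.3 J/K.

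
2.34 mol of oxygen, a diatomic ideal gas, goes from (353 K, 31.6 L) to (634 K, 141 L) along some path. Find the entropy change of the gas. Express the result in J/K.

ΔS = 57.6 J/K

Entropy is a state function: ΔS = nC_V ln(T₂/T₁) + nR ln(V₂/V₁), with C_V = 5R/2 = 20.79 J mol⁻¹ K⁻¹ for a diatomic ideal gas.
ΔS = 2.34 × [20.79 × ln(634/353) + 8.314 × ln(141/31.6)] = 57.6 J/K.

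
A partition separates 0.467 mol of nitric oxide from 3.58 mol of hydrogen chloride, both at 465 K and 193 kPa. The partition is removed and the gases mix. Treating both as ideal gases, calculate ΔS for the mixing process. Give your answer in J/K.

ΔS_mix = 12 J/K

Mole fractions: x_A = 0.467/4.05 = 0.115, x_B = 0.885.
ΔS_mix = −R(n_A ln x_A + n_B ln x_B) = −8.314 × (0.467 ln 0.115 + 3.58 ln 0.885) = 12 J/K.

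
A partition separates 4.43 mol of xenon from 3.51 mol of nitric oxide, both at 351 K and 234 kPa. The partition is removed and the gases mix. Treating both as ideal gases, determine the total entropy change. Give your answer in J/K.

ΔS_mix = 45.3 J/K

Mole fractions: x_A = 4.43/7.94 = 0.558, x_B = 0.442.
ΔS_mix = −R(n_A ln x_A + n_B ln x_B) = −8.314 × (4.43 ln 0.558 + 3.51 ln 0.442) = 45.3 J/K.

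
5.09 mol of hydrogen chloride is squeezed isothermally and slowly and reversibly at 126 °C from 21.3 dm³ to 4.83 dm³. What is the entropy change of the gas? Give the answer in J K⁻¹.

ΔS_gas = -62.8 J/K

For an isothermal ideal gas ΔS_gas = nR ln(V₂/V₁) = 5.09 × 8.314 × ln(4.83/21.3) = -62.8 J/K.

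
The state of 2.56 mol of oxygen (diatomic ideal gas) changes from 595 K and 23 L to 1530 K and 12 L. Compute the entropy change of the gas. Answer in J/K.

Entropy is a state function: ΔS = nC_V ln(T₂/T₁) + nR ln(V₂/V₁), with C_V = 5R/2 = 20.79 J mol⁻¹ K⁻¹ for a diatomic ideal gas.
ΔS = 2.56 × [20.79 × ln(1530/595) + 8.314 × ln(12/23)] = 36.4 J/K.

ΔS = 36.4 J/K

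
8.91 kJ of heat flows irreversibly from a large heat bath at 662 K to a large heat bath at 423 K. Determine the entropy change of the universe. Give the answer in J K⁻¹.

ΔS_hot = −Q/T_H = −8910/662 = -13.46 J/K and ΔS_cold = +Q/T_C = 8910/423 = 21.06 J/K.
ΔS_total = -13.46 + 21.06 = 7.6 J/K, positive as the second law requires.

ΔS_total = 7.6 J/K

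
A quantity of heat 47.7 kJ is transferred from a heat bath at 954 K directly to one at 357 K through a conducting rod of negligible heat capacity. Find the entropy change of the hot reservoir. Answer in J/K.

The hot reservoir loses heat Q, so ΔS_hot = −Q/T_H = −47700/954 = -50 J/K.

ΔS_hot = -50 J/K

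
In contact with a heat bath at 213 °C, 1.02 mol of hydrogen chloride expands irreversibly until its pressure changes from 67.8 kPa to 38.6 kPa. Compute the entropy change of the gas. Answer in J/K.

ΔS_gas = 4.78 J/K

Entropy is a state function, so ΔS_gas depends only on the end states.
For an isothermal ideal gas ΔS_gas = nR ln(P₁/P₂) = 1.02 × 8.314 × ln(67.8/38.6) = 4.78 J/K.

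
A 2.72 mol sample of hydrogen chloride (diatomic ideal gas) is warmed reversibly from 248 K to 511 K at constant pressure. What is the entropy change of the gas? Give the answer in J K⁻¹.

ΔS = 57.2 J/K

At constant pressure, ΔS = nC_p ln(T₂/T₁) with C_p = 7R/2 = 29.1 J mol⁻¹ K⁻¹.
ΔS = 2.72 × 29.1 × ln(511/248) = 57.2 J/K.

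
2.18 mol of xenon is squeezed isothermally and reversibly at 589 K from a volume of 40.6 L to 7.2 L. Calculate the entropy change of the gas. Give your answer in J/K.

For an isothermal ideal gas ΔS_gas = nR ln(V₂/V₁) = 2.18 × 8.314 × ln(7.2/40.6) = -31.3 J/K.

ΔS_gas = -31.3 J/K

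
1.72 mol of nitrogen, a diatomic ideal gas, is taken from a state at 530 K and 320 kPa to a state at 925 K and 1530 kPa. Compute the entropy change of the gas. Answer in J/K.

ΔS = nC_p ln(T₂/T₁) − nR ln(P₂/P₁), with C_p = 7R/2 = 29.1 J mol⁻¹ K⁻¹ for a diatomic ideal gas.
ΔS = 1.72 × [29.1 × ln(925/530) − 8.314 × ln(1530/320)] = 5.5 J/K.

ΔS = 5.5 J/K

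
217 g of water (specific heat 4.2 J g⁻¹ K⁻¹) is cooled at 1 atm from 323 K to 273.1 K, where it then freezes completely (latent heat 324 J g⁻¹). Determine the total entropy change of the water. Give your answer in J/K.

ΔS = -410 J/K

Cooling step: ΔS₁ = m c ln(T_tr/T_i) = 217 × 4.2 × ln(273.1/323) = -152.9 J/K.
Phase change: ΔS₂ = −mL/T_tr = −217 × 324 / 273.1 = -257.4 J/K.
ΔS_total = (-152.9) + (-257.4) = -410 J/K.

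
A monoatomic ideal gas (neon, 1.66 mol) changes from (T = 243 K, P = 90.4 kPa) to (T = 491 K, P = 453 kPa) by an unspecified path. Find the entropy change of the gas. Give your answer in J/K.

ΔS = 2.03 J/K

ΔS = nC_p ln(T₂/T₁) − nR ln(P₂/P₁), with C_p = 5R/2 = 20.79 J mol⁻¹ K⁻¹ for a monoatomic ideal gas.
ΔS = 1.66 × [20.79 × ln(491/243) − 8.314 × ln(453/90.4)] = 2.03 J/K.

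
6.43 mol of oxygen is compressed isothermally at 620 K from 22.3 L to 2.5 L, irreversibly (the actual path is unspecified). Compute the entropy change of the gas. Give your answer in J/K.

ΔS_gas = -117 J/K

Entropy is a state function, so ΔS_gas depends only on the end states.
For an isothermal ideal gas ΔS_gas = nR ln(V₂/V₁) = 6.43 × 8.314 × ln(2.5/22.3) = -117 J/K.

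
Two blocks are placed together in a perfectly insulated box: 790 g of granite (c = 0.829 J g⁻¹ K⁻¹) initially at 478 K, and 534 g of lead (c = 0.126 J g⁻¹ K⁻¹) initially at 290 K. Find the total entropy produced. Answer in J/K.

Energy balance: T_f = (m₁c₁T₁ + m₂c₂T₂)/(m₁c₁ + m₂c₂) = 460.48 K.
ΔS₁ = m₁c₁ ln(T_f/T₁) = 654.91 × ln(460.48/478) = -24.45 J/K.
ΔS₂ = m₂c₂ ln(T_f/T₂) = 67.284 × ln(460.48/290) = 31.11 J/K.
ΔS_total = -24.45 + 31.11 = 6.66 J/K.

ΔS_total = 6.66 J/K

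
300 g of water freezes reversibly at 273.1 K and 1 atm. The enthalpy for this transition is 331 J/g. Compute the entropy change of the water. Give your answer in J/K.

Heat released by the substance: Q = −mL = −300 × 331 = −99300 J.
At constant T, ΔS = Q_rev/T = −99300 / 273.1 = -364 J/K.

ΔS = -364 J/K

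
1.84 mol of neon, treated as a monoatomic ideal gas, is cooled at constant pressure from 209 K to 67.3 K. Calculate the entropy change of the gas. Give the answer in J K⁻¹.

At constant pressure, ΔS = nC_p ln(T₂/T₁) with C_p = 5R/2 = 20.79 J mol⁻¹ K⁻¹.
ΔS = 1.84 × 20.79 × ln(67.3/209) = -43.3 J/K.

ΔS = -43.3 J/K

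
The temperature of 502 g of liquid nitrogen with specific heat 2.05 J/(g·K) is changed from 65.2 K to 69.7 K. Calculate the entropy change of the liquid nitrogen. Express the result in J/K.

ΔS = 68.7 J/K

ΔS = ∫dQ_rev/T = m c ln(T₂/T₁) = 502 × 2.05 × ln(69.7/65.2) = 68.7 J/K.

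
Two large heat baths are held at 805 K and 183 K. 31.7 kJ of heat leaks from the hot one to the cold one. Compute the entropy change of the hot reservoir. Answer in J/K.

The hot reservoir loses heat Q, so ΔS_hot = −Q/T_H = −31700/805 = -39.4 J/K.

ΔS_hot = -39.4 J/K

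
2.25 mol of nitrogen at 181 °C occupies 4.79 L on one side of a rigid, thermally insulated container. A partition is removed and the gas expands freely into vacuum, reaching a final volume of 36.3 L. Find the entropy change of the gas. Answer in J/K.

ΔS_gas = 37.9 J/K

No heat is exchanged and no work is done, so the ideal-gas temperature stays constant.
Entropy is a state function; using a reversible isothermal path, ΔS_gas = nR ln(V₂/V₁) = 2.25 × 8.314 × ln(36.3/4.79) = 37.9 J/K.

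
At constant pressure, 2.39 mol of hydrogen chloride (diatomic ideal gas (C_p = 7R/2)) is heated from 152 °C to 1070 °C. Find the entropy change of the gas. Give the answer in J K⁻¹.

ΔS = 80 J/K

In kelvin: T₁ = 425.15 K, T₂ = 1343.15 K. At constant pressure, ΔS = nC_p ln(T₂/T₁) with C_p = 7R/2 = 29.1 J mol⁻¹ K⁻¹.
ΔS = 2.39 × 29.1 × ln(1343.15/425.15) = 80 J/K.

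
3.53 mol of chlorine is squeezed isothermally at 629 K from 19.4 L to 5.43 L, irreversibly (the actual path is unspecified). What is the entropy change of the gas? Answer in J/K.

ΔS_gas = -37.4 J/K

Entropy is a state function, so ΔS_gas depends only on the end states.
For an isothermal ideal gas ΔS_gas = nR ln(V₂/V₁) = 3.53 × 8.314 × ln(5.43/19.4) = -37.4 J/K.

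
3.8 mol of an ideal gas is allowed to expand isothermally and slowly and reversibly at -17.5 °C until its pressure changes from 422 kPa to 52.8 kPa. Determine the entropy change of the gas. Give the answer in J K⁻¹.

For an isothermal ideal gas ΔS_gas = nR ln(P₁/P₂) = 3.8 × 8.314 × ln(422/52.8) = 65.7 J/K.

ΔS_gas = 65.7 J/K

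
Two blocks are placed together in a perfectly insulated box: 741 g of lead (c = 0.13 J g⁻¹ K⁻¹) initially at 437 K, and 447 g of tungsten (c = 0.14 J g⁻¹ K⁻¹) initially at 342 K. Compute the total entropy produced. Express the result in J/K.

ΔS_total = 1.12 J/K

Energy balance: T_f = (m₁c₁T₁ + m₂c₂T₂)/(m₁c₁ + m₂c₂) = 399.59 K.
ΔS₁ = m₁c₁ ln(T_f/T₁) = 96.33 × ln(399.59/437) = -8.621 J/K.
ΔS₂ = m₂c₂ ln(T_f/T₂) = 62.58 × ln(399.59/342) = 9.739 J/K.
ΔS_total = -8.621 + 9.739 = 1.12 J/K.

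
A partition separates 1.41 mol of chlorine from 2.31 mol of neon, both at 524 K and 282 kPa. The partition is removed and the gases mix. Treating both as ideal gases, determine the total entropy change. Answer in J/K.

ΔS_mix = 20.5 J/K

Mole fractions: x_A = 1.41/3.72 = 0.379, x_B = 0.621.
ΔS_mix = −R(n_A ln x_A + n_B ln x_B) = −8.314 × (1.41 ln 0.379 + 2.31 ln 0.621) = 20.5 J/K.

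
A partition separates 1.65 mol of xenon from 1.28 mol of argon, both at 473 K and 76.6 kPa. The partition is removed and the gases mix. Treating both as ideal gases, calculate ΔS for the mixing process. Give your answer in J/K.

Mole fractions: x_A = 1.65/2.93 = 0.563, x_B = 0.437.
ΔS_mix = −R(n_A ln x_A + n_B ln x_B) = −8.314 × (1.65 ln 0.563 + 1.28 ln 0.437) = 16.7 J/K.

ΔS_mix = 16.7 J/K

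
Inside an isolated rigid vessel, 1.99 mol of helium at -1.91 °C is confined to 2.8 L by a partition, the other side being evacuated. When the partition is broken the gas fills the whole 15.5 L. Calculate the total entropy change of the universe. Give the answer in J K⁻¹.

For an ideal gas in free expansion Q = 0 and W = 0, so T is unchanged.
Entropy is a state function; using a reversible isothermal path, ΔS_gas = nR ln(V₂/V₁) = 1.99 × 8.314 × ln(15.5/2.8) = 28.3 J/K.
The insulated surroundings exchange no heat, so ΔS_surr = 0 and ΔS_universe = ΔS_gas.

ΔS_universe = 28.3 J/K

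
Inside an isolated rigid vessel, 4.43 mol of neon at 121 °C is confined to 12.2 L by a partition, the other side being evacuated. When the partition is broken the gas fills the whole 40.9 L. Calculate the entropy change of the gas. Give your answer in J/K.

No heat is exchanged and no work is done, so the ideal-gas temperature stays constant.
Entropy is a state function; using a reversible isothermal path, ΔS_gas = nR ln(V₂/V₁) = 4.43 × 8.314 × ln(40.9/12.2) = 44.6 J/K.

ΔS_gas = 44.6 J/K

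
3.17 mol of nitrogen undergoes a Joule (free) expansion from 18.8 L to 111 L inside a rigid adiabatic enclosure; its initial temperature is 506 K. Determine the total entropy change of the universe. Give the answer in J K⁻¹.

ΔS_universe = 46.8 J/K

No heat is exchanged and no work is done, so the ideal-gas temperature stays constant.
Entropy is a state function; using a reversible isothermal path, ΔS_gas = nR ln(V₂/V₁) = 3.17 × 8.314 × ln(111/18.8) = 46.8 J/K.
The insulated surroundings exchange no heat, so ΔS_surr = 0 and ΔS_universe = ΔS_gas.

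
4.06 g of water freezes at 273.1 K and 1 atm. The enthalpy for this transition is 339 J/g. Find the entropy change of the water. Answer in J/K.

Heat released by the substance: Q = −mL = −4.06 × 339 = −1376.34 J.
At constant T, ΔS = Q_rev/T = −1376.34 / 273.1 = -5.04 J/K.

ΔS = -5.04 J/K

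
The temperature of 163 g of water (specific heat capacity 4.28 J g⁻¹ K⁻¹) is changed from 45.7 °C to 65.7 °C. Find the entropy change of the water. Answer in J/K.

ΔS = 42.4 J/K

In kelvin: T₁ = 318.85 K, T₂ = 338.85 K. ΔS = ∫dQ_rev/T = m c ln(T₂/T₁) = 163 × 4.28 × ln(338.85/318.85) = 42.4 J/K.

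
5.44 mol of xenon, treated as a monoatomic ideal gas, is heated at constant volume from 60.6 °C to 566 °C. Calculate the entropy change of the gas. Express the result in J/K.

In kelvin: T₁ = 333.75 K, T₂ = 839.15 K. At constant volume, ΔS = nC_V ln(T₂/T₁) with C_V = 3R/2 = 12.47 J mol⁻¹ K⁻¹.
ΔS = 5.44 × 12.47 × ln(839.15/333.75) = 62.6 J/K.

ΔS = 62.6 J/K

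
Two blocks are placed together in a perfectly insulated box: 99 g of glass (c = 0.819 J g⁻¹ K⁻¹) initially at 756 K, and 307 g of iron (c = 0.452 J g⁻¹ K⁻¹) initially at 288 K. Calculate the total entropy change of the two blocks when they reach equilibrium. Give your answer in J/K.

ΔS_total = 25 J/K

Energy balance: T_f = (m₁c₁T₁ + m₂c₂T₂)/(m₁c₁ + m₂c₂) = 460.6 K.
ΔS₁ = m₁c₁ ln(T_f/T₁) = 81.081 × ln(460.6/756) = -40.18 J/K.
ΔS₂ = m₂c₂ ln(T_f/T₂) = 138.764 × ln(460.6/288) = 65.16 J/K.
ΔS_total = -40.18 + 65.16 = 25 J/K.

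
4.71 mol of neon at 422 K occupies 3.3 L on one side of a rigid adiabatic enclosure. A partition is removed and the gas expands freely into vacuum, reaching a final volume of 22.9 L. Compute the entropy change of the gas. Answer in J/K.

ΔS_gas = 75.9 J/K

No heat is exchanged and no work is done, so the ideal-gas temperature stays constant.
Entropy is a state function; using a reversible isothermal path, ΔS_gas = nR ln(V₂/V₁) = 4.71 × 8.314 × ln(22.9/3.3) = 75.9 J/K.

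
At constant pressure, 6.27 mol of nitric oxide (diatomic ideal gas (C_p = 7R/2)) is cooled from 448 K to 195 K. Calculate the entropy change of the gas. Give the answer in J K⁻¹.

ΔS = -152 J/K

At constant pressure, ΔS = nC_p ln(T₂/T₁) with C_p = 7R/2 = 29.1 J mol⁻¹ K⁻¹.
ΔS = 6.27 × 29.1 × ln(195/448) = -152 J/K.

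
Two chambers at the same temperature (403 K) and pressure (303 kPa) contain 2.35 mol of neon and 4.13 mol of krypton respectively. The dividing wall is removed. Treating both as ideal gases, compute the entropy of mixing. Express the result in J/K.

Mole fractions: x_A = 2.35/6.48 = 0.363, x_B = 0.637.
ΔS_mix = −R(n_A ln x_A + n_B ln x_B) = −8.314 × (2.35 ln 0.363 + 4.13 ln 0.637) = 35.3 J/K.

ΔS_mix = 35.3 J/K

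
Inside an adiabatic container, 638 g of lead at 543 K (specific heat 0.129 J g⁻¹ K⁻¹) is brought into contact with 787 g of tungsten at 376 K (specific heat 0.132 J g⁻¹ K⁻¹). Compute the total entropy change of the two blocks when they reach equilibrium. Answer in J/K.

ΔS_total = 3.13 J/K

Energy balance: T_f = (m₁c₁T₁ + m₂c₂T₂)/(m₁c₁ + m₂c₂) = 449.82 K.
ΔS₁ = m₁c₁ ln(T_f/T₁) = 82.302 × ln(449.82/543) = -15.49 J/K.
ΔS₂ = m₂c₂ ln(T_f/T₂) = 103.884 × ln(449.82/376) = 18.62 J/K.
ΔS_total = -15.49 + 18.62 = 3.13 J/K.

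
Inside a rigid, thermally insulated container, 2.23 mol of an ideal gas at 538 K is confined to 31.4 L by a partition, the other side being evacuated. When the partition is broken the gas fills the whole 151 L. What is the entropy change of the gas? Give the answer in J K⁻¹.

No heat is exchanged and no work is done, so the ideal-gas temperature stays constant.
Entropy is a state function; using a reversible isothermal path, ΔS_gas = nR ln(V₂/V₁) = 2.23 × 8.314 × ln(151/31.4) = 29.1 J/K.

ΔS_gas = 29.1 J/K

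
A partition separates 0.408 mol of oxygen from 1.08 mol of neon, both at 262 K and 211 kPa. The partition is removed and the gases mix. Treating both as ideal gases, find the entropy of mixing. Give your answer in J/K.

ΔS_mix = 7.27 J/K

Mole fractions: x_A = 0.408/1.49 = 0.274, x_B = 0.726.
ΔS_mix = −R(n_A ln x_A + n_B ln x_B) = −8.314 × (0.408 ln 0.274 + 1.08 ln 0.726) = 7.27 J/K.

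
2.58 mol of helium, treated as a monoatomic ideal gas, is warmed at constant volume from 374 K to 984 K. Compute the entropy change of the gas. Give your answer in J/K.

ΔS = 31.1 J/K

At constant volume, ΔS = nC_V ln(T₂/T₁) with C_V = 3R/2 = 12.47 J mol⁻¹ K⁻¹.
ΔS = 2.58 × 12.47 × ln(984/374) = 31.1 J/K.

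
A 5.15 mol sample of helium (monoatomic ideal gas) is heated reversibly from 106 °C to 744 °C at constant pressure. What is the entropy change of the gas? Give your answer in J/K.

ΔS = 106 J/K

In kelvin: T₁ = 379.15 K, T₂ = 1017.15 K. At constant pressure, ΔS = nC_p ln(T₂/T₁) with C_p = 5R/2 = 20.79 J mol⁻¹ K⁻¹.
ΔS = 5.15 × 20.79 × ln(1017.15/379.15) = 106 J/K.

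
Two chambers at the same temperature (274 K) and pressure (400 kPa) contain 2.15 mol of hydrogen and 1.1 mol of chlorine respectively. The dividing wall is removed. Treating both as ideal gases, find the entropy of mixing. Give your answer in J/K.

Mole fractions: x_A = 2.15/3.25 = 0.662, x_B = 0.338.
ΔS_mix = −R(n_A ln x_A + n_B ln x_B) = −8.314 × (2.15 ln 0.662 + 1.1 ln 0.338) = 17.3 J/K.

ΔS_mix = 17.3 J/K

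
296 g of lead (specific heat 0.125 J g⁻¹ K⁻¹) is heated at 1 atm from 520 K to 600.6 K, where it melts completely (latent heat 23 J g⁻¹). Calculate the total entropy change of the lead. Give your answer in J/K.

ΔS = 16.7 J/K

Warming step: ΔS₁ = m c ln(T_tr/T_i) = 296 × 0.125 × ln(600.6/520) = 5.332 J/K.
Phase change: ΔS₂ = +mL/T_tr = 296 × 23 / 600.6 = 11.34 J/K.
ΔS_total = (5.332) + (11.34) = 16.7 J/K.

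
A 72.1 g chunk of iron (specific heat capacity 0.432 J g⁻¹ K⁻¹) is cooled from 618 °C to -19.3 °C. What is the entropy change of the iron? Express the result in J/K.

ΔS = -39.1 J/K

In kelvin: T₁ = 891.15 K, T₂ = 253.85 K. ΔS = ∫dQ_rev/T = m c ln(T₂/T₁) = 72.1 × 0.432 × ln(253.85/891.15) = -39.1 J/K.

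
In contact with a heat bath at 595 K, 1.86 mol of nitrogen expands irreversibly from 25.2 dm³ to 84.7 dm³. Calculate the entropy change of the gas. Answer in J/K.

Entropy is a state function, so ΔS_gas depends only on the end states.
For an isothermal ideal gas ΔS_gas = nR ln(V₂/V₁) = 1.86 × 8.314 × ln(84.7/25.2) = 18.7 J/K.

ΔS_gas = 18.7 J/K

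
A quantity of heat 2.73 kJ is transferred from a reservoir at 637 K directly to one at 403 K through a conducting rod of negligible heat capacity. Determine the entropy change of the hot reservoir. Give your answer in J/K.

ΔS_hot = -4.29 J/K

The hot reservoir loses heat Q, so ΔS_hot = −Q/T_H = −2730/637 = -4.29 J/K.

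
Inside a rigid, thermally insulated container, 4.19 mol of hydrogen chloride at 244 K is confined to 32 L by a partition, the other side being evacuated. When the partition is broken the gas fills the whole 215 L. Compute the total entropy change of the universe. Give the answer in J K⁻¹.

For an ideal gas in free expansion Q = 0 and W = 0, so T is unchanged.
Entropy is a state function; using a reversible isothermal path, ΔS_gas = nR ln(V₂/V₁) = 4.19 × 8.314 × ln(215/32) = 66.4 J/K.
The insulated surroundings exchange no heat, so ΔS_surr = 0 and ΔS_universe = ΔS_gas.

ΔS_universe = 66.4 J/K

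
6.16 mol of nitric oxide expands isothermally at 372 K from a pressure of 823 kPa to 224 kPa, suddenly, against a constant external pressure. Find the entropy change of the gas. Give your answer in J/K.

Entropy is a state function, so ΔS_gas depends only on the end states.
For an isothermal ideal gas ΔS_gas = nR ln(P₁/P₂) = 6.16 × 8.314 × ln(823/224) = 66.6 J/K.

ΔS_gas = 66.6 J/K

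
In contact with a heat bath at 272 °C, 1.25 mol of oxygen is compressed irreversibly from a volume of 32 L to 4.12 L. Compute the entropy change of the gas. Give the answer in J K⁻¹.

ΔS_gas = -21.3 J/K

Entropy is a state function, so ΔS_gas depends only on the end states.
For an isothermal ideal gas ΔS_gas = nR ln(V₂/V₁) = 1.25 × 8.314 × ln(4.12/32) = -21.3 J/K.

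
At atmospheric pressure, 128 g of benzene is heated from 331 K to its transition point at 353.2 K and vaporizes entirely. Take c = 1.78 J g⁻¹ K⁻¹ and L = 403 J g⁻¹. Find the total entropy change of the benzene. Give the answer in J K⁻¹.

Warming step: ΔS₁ = m c ln(T_tr/T_i) = 128 × 1.78 × ln(353.2/331) = 14.79 J/K.
Phase change: ΔS₂ = +mL/T_tr = 128 × 403 / 353.2 = 146 J/K.
ΔS_total = (14.79) + (146) = 161 J/K.

ΔS = 161 J/K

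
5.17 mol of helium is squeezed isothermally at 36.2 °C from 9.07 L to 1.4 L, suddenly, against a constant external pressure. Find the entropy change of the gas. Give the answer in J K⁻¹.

Entropy is a state function, so ΔS_gas depends only on the end states.
For an isothermal ideal gas ΔS_gas = nR ln(V₂/V₁) = 5.17 × 8.314 × ln(1.4/9.07) = -80.3 J/K.

ΔS_gas = -80.3 J/K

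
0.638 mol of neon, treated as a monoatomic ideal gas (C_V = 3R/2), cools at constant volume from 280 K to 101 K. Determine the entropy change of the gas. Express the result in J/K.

ΔS = -8.11 J/K

At constant volume, ΔS = nC_V ln(T₂/T₁) with C_V = 3R/2 = 12.47 J mol⁻¹ K⁻¹.
ΔS = 0.638 × 12.47 × ln(101/280) = -8.11 J/K.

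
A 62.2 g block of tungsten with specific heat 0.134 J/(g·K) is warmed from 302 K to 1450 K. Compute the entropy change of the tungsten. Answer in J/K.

ΔS = 13.1 J/K

ΔS = ∫dQ_rev/T = m c ln(T₂/T₁) = 62.2 × 0.134 × ln(1450/302) = 13.1 J/K.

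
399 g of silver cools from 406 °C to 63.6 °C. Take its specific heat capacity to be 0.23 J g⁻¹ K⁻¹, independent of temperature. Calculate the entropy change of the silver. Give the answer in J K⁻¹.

In kelvin: T₁ = 679.15 K, T₂ = 336.75 K. ΔS = ∫dQ_rev/T = m c ln(T₂/T₁) = 399 × 0.23 × ln(336.75/679.15) = -64.4 J/K.

ΔS = -64.4 J/K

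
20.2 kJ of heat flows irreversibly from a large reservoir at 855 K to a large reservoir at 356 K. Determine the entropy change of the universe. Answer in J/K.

ΔS_total = 33.1 J/K

ΔS_hot = −Q/T_H = −20200/855 = -23.63 J/K and ΔS_cold = +Q/T_C = 20200/356 = 56.74 J/K.
ΔS_total = -23.63 + 56.74 = 33.1 J/K, positive as the second law requires.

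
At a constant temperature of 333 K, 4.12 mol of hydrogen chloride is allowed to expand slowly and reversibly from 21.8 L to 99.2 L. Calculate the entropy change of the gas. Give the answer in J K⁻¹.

For an isothermal ideal gas ΔS_gas = nR ln(V₂/V₁) = 4.12 × 8.314 × ln(99.2/21.8) = 51.9 J/K.

ΔS_gas = 51.9 J/K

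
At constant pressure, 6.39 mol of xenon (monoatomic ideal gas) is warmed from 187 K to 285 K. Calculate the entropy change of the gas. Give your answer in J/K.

At constant pressure, ΔS = nC_p ln(T₂/T₁) with C_p = 5R/2 = 20.79 J mol⁻¹ K⁻¹.
ΔS = 6.39 × 20.79 × ln(285/187) = 56 J/K.

ΔS = 56 J/K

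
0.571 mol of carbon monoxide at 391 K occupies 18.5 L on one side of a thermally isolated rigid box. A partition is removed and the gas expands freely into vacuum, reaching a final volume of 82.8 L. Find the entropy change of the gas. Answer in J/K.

ΔS_gas = 7.11 J/K

No heat is exchanged and no work is done, so the ideal-gas temperature stays constant.
Entropy is a state function; using a reversible isothermal path, ΔS_gas = nR ln(V₂/V₁) = 0.571 × 8.314 × ln(82.8/18.5) = 7.11 J/K.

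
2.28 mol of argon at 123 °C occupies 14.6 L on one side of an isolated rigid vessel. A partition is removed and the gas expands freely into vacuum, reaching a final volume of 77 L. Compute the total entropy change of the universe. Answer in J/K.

ΔS_universe = 31.5 J/K

No heat is exchanged and no work is done, so the ideal-gas temperature stays constant.
Entropy is a state function; using a reversible isothermal path, ΔS_gas = nR ln(V₂/V₁) = 2.28 × 8.314 × ln(77/14.6) = 31.5 J/K.
The insulated surroundings exchange no heat, so ΔS_surr = 0 and ΔS_universe = ΔS_gas.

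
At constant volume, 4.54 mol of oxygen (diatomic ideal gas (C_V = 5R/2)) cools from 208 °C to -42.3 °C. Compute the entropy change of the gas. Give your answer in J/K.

In kelvin: T₁ = 481.15 K, T₂ = 230.85 K. At constant volume, ΔS = nC_V ln(T₂/T₁) with C_V = 5R/2 = 20.79 J mol⁻¹ K⁻¹.
ΔS = 4.54 × 20.79 × ln(230.85/481.15) = -69.3 J/K.

ΔS = -69.3 J/K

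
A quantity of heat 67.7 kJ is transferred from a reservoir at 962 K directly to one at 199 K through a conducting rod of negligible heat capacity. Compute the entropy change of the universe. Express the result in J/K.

ΔS_total = 270 J/K

ΔS_hot = −Q/T_H = −67700/962 = -70.37 J/K and ΔS_cold = +Q/T_C = 67700/199 = 340.2 J/K.
ΔS_total = -70.37 + 340.2 = 270 J/K, positive as the second law requires.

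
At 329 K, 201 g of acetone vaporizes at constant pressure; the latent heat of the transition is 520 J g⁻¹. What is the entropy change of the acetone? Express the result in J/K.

ΔS = 318 J/K

Heat absorbed by the substance: Q = mL = 201 × 520 = 104520 J.
At constant T, ΔS = Q_rev/T = 104520 / 329 = 318 J/K.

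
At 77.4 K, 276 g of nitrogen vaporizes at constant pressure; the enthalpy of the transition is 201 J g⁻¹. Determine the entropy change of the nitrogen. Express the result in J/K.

Heat absorbed by the substance: Q = mL = 276 × 201 = 55476 J.
At constant T, ΔS = Q_rev/T = 55476 / 77.4 = 717 J/K.

ΔS = 717 J/K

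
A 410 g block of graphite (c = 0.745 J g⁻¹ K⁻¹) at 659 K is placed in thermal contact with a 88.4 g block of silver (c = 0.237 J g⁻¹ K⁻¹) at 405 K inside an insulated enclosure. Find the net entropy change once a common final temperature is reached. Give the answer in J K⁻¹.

ΔS_total = 2.02 J/K

Energy balance: T_f = (m₁c₁T₁ + m₂c₂T₂)/(m₁c₁ + m₂c₂) = 642.7 K.
ΔS₁ = m₁c₁ ln(T_f/T₁) = 305.45 × ln(642.7/659) = -7.652 J/K.
ΔS₂ = m₂c₂ ln(T_f/T₂) = 20.9508 × ln(642.7/405) = 9.675 J/K.
ΔS_total = -7.652 + 9.675 = 2.02 J/K.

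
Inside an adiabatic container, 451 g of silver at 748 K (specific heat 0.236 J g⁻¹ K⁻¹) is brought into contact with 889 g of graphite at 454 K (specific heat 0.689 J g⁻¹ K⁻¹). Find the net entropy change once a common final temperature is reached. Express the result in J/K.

Energy balance: T_f = (m₁c₁T₁ + m₂c₂T₂)/(m₁c₁ + m₂c₂) = 497.52 K.
ΔS₁ = m₁c₁ ln(T_f/T₁) = 106.436 × ln(497.52/748) = -43.4 J/K.
ΔS₂ = m₂c₂ ln(T_f/T₂) = 612.521 × ln(497.52/454) = 56.07 J/K.
ΔS_total = -43.4 + 56.07 = 12.7 J/K.

ΔS_total = 12.7 J/K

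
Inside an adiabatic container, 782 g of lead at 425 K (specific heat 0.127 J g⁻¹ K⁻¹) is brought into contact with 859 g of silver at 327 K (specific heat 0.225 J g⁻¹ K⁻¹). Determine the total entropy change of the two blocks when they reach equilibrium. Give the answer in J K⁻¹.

Energy balance: T_f = (m₁c₁T₁ + m₂c₂T₂)/(m₁c₁ + m₂c₂) = 360.26 K.
ΔS₁ = m₁c₁ ln(T_f/T₁) = 99.314 × ln(360.26/425) = -16.41 J/K.
ΔS₂ = m₂c₂ ln(T_f/T₂) = 193.275 × ln(360.26/327) = 18.72 J/K.
ΔS_total = -16.41 + 18.72 = 2.31 J/K.

ΔS_total = 2.31 J/K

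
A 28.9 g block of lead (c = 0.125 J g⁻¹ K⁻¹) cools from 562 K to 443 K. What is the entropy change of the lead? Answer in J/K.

ΔS = -0.86 J/K

ΔS = ∫dQ_rev/T = m c ln(T₂/T₁) = 28.9 × 0.125 × ln(443/562) = -0.86 J/K.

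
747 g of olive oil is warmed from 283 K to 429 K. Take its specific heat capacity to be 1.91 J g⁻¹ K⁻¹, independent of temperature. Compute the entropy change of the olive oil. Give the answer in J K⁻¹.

ΔS = ∫dQ_rev/T = m c ln(T₂/T₁) = 747 × 1.91 × ln(429/283) = 594 J/K.

ΔS = 594 J/K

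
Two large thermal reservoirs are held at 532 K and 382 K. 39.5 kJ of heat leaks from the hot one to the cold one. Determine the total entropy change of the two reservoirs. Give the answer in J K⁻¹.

ΔS_total = 29.2 J/K

ΔS_hot = −Q/T_H = −39500/532 = -74.25 J/K and ΔS_cold = +Q/T_C = 39500/382 = 103.4 J/K.
ΔS_total = -74.25 + 103.4 = 29.2 J/K, positive as the second law requires.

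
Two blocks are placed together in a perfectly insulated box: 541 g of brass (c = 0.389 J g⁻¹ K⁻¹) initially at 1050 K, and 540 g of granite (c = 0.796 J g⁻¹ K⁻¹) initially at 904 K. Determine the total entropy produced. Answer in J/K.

ΔS_total = 1.61 J/K

Energy balance: T_f = (m₁c₁T₁ + m₂c₂T₂)/(m₁c₁ + m₂c₂) = 951.99 K.
ΔS₁ = m₁c₁ ln(T_f/T₁) = 210.449 × ln(951.99/1050) = -20.62 J/K.
ΔS₂ = m₂c₂ ln(T_f/T₂) = 429.84 × ln(951.99/904) = 22.23 J/K.
ΔS_total = -20.62 + 22.23 = 1.61 J/K.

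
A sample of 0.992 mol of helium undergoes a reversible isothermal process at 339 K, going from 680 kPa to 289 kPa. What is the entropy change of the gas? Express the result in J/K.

ΔS_gas = 7.06 J/K

For an isothermal ideal gas ΔS_gas = nR ln(P₁/P₂) = 0.992 × 8.314 × ln(680/289) = 7.06 J/K.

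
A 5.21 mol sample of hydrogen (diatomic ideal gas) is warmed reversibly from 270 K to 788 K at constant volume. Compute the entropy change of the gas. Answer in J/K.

ΔS = 116 J/K

At constant volume, ΔS = nC_V ln(T₂/T₁) with C_V = 5R/2 = 20.79 J mol⁻¹ K⁻¹.
ΔS = 5.21 × 20.79 × ln(788/270) = 116 J/K.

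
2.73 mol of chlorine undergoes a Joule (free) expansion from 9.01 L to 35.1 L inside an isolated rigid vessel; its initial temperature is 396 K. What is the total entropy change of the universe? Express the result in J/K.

ΔS_universe = 30.9 J/K

For an ideal gas in free expansion Q = 0 and W = 0, so T is unchanged.
Entropy is a state function; using a reversible isothermal path, ΔS_gas = nR ln(V₂/V₁) = 2.73 × 8.314 × ln(35.1/9.01) = 30.9 J/K.
The insulated surroundings exchange no heat, so ΔS_surr = 0 and ΔS_universe = ΔS_gas.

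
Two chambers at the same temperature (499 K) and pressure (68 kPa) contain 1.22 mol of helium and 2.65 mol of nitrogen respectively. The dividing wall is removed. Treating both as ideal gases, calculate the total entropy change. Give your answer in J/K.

ΔS_mix = 20.1 J/K

Mole fractions: x_A = 1.22/3.87 = 0.315, x_B = 0.685.
ΔS_mix = −R(n_A ln x_A + n_B ln x_B) = −8.314 × (1.22 ln 0.315 + 2.65 ln 0.685) = 20.1 J/K.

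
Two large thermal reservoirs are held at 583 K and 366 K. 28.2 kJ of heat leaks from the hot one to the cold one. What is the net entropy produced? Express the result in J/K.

ΔS_total = 28.7 J/K

ΔS_hot = −Q/T_H = −28200/583 = -48.37 J/K and ΔS_cold = +Q/T_C = 28200/366 = 77.05 J/K.
ΔS_total = -48.37 + 77.05 = 28.7 J/K, positive as the second law requires.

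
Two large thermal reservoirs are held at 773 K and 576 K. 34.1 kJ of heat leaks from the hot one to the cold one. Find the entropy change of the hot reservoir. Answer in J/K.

ΔS_hot = -44.1 J/K

The hot reservoir loses heat Q, so ΔS_hot = −Q/T_H = −34100/773 = -44.1 J/K.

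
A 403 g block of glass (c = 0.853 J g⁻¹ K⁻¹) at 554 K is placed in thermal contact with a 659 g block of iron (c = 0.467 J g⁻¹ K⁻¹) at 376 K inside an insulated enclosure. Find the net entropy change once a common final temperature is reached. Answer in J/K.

Energy balance: T_f = (m₁c₁T₁ + m₂c₂T₂)/(m₁c₁ + m₂c₂) = 469.92 K.
ΔS₁ = m₁c₁ ln(T_f/T₁) = 343.759 × ln(469.92/554) = -56.58 J/K.
ΔS₂ = m₂c₂ ln(T_f/T₂) = 307.753 × ln(469.92/376) = 68.62 J/K.
ΔS_total = -56.58 + 68.62 = 12 J/K.

ΔS_total = 12 J/K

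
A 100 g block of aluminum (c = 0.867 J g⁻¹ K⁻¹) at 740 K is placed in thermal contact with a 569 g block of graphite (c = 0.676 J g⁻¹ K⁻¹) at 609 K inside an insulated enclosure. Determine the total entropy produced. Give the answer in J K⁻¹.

Energy balance: T_f = (m₁c₁T₁ + m₂c₂T₂)/(m₁c₁ + m₂c₂) = 633.1 K.
ΔS₁ = m₁c₁ ln(T_f/T₁) = 86.7 × ln(633.1/740) = -13.53 J/K.
ΔS₂ = m₂c₂ ln(T_f/T₂) = 384.644 × ln(633.1/609) = 14.93 J/K.
ΔS_total = -13.53 + 14.93 = 1.4 J/K.

ΔS_total = 1.4 J/K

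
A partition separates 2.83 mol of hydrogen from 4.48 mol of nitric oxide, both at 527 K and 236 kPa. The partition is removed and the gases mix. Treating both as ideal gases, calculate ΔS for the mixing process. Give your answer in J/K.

ΔS_mix = 40.6 J/K

Mole fractions: x_A = 2.83/7.31 = 0.387, x_B = 0.613.
ΔS_mix = −R(n_A ln x_A + n_B ln x_B) = −8.314 × (2.83 ln 0.387 + 4.48 ln 0.613) = 40.6 J/K.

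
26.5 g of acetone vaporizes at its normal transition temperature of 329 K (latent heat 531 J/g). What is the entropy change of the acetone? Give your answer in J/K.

Heat absorbed by the substance: Q = mL = 26.5 × 531 = 14071.5 J.
At constant T, ΔS = Q_rev/T = 14071.5 / 329 = 42.8 J/K.

ΔS = 42.8 J/K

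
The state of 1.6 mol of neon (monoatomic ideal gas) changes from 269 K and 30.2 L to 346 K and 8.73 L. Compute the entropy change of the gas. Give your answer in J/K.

Entropy is a state function: ΔS = nC_V ln(T₂/T₁) + nR ln(V₂/V₁), with C_V = 3R/2 = 12.47 J mol⁻¹ K⁻¹ for a monoatomic ideal gas.
ΔS = 1.6 × [12.47 × ln(346/269) + 8.314 × ln(8.73/30.2)] = -11.5 J/K.

ΔS = -11.5 J/K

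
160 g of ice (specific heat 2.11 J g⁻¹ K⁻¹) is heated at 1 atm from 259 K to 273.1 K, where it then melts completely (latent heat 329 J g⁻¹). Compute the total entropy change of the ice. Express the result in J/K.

ΔS = 211 J/K

Warming step: ΔS₁ = m c ln(T_tr/T_i) = 160 × 2.11 × ln(273.1/259) = 17.9 J/K.
Phase change: ΔS₂ = +mL/T_tr = 160 × 329 / 273.1 = 192.7 J/K.
ΔS_total = (17.9) + (192.7) = 211 J/K.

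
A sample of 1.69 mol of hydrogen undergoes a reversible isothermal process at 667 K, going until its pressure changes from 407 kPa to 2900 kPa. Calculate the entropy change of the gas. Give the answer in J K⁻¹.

ΔS_gas = -27.6 J/K

For an isothermal ideal gas ΔS_gas = nR ln(P₁/P₂) = 1.69 × 8.314 × ln(407/2900) = -27.6 J/K.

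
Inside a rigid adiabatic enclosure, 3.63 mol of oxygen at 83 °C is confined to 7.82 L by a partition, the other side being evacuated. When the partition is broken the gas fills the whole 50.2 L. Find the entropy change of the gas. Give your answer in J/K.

ΔS_gas = 56.1 J/K

No heat is exchanged and no work is done, so the ideal-gas temperature stays constant.
Entropy is a state function; using a reversible isothermal path, ΔS_gas = nR ln(V₂/V₁) = 3.63 × 8.314 × ln(50.2/7.82) = 56.1 J/K.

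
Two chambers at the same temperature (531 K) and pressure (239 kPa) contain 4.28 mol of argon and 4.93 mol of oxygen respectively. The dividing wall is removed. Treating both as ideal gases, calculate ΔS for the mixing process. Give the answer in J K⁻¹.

ΔS_mix = 52.9 J/K

Mole fractions: x_A = 4.28/9.21 = 0.465, x_B = 0.535.
ΔS_mix = −R(n_A ln x_A + n_B ln x_B) = −8.314 × (4.28 ln 0.465 + 4.93 ln 0.535) = 52.9 J/K.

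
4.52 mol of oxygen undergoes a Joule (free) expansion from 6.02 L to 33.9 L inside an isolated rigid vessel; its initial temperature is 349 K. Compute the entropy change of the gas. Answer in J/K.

No heat is exchanged and no work is done, so the ideal-gas temperature stays constant.
Entropy is a state function; using a reversible isothermal path, ΔS_gas = nR ln(V₂/V₁) = 4.52 × 8.314 × ln(33.9/6.02) = 64.9 J/K.

ΔS_gas = 64.9 J/K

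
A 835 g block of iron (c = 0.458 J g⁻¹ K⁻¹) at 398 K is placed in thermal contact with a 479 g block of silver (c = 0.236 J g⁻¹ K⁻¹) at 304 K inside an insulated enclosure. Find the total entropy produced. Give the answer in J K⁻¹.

Energy balance: T_f = (m₁c₁T₁ + m₂c₂T₂)/(m₁c₁ + m₂c₂) = 376.55 K.
ΔS₁ = m₁c₁ ln(T_f/T₁) = 382.43 × ln(376.55/398) = -21.183 J/K.
ΔS₂ = m₂c₂ ln(T_f/T₂) = 113.044 × ln(376.55/304) = 24.195 J/K.
ΔS_total = -21.183 + 24.195 = 3.01 J/K.

ΔS_total = 3.01 J/K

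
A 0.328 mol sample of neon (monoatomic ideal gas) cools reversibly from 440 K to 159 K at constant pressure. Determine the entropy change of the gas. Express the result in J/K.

At constant pressure, ΔS = nC_p ln(T₂/T₁) with C_p = 5R/2 = 20.79 J mol⁻¹ K⁻¹.
ΔS = 0.328 × 20.79 × ln(159/440) = -6.94 J/K.

ΔS = -6.94 J/K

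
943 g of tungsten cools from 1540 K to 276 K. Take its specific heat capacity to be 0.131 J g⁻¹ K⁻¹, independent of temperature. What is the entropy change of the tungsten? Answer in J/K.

ΔS = -212 J/K

ΔS = ∫dQ_rev/T = m c ln(T₂/T₁) = 943 × 0.131 × ln(276/1540) = -212 J/K.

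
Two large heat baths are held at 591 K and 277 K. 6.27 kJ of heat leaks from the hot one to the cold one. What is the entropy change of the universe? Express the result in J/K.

ΔS_hot = −Q/T_H = −6270/591 = -10.61 J/K and ΔS_cold = +Q/T_C = 6270/277 = 22.64 J/K.
ΔS_total = -10.61 + 22.64 = 12 J/K, positive as the second law requires.

ΔS_total = 12 J/K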